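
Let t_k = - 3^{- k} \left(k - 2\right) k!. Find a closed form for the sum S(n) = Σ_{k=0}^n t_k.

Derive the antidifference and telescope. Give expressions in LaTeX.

t_(k+1)/t_k = (k**2 - 1)/(3*(k - 2)).
Take A(k)=k/3 + 1/3, B(k)=1, C(k)=k - 2.
Solve (k/3 + 1/3)·f(k+1) − (1)·f(k) = k - 2.
Degrees (1,0,1) ⇒ d ≤ 0.
Solving with deg f ≤ 0: f(k) = 3.
Then R = B(k−1)f/C = 3/(k - 2), so s_k = R(k)·t_k = -3**(1 - k)*factorial(k).
Δs = -(k - 2)*factorial(k)/3**k, as required.
s_(n+1) = -factorial(n + 1)/3**n and s_(0) = -3, so S(n) = 3 - factorial(n + 1)/3**n.

S(n) = 3 - 3^{- n} \left(n + 1\right)!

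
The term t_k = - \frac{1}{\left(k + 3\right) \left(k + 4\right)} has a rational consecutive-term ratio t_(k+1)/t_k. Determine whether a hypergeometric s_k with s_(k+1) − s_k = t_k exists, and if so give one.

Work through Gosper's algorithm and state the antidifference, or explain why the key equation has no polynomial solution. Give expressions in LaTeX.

Step 1: r(k) = (k + 3)/(k + 5).
Take A(k)=k + 3, B(k)=k + 5, C(k)=1.
Need (k + 3)·f(k+1) − (k + 4)·f(k) = 1.
d = 1 from the (1,1,0) case.
Solve for f: f(k) = k/3 (degree 1 ≤ 1).
Certificate R = B(k−1)f/C = k*(k + 4)/3 gives s_k = -k/(3*k + 9).
Verify: -1/(k**2 + 7*k + 12) matches t_k.

s_k = - \frac{k}{3 k + 9}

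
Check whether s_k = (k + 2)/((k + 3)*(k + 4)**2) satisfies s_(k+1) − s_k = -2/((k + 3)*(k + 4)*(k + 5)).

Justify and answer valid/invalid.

s_(k+1) = (k + 3)/((k + 4)*(k + 5)**2)
s_(k+1) − s_k = (-(k + 2)*(k + 5)**2 + (k + 3)**2*(k + 4))/((k + 3)*(k + 4)**2*(k + 5)**2)
(s_(k+1) − s_k) − t_k = 2*(3*k + 13)/(k**5 + 21*k**4 + 175*k**3 + 723*k**2 + 1480*k + 1200)

Invalid: residual 2*(3*k + 13)/(k**5 + 21*k**4 + 175*k**3 + 723*k**2 + 1480*k + 1200) ≠ 0.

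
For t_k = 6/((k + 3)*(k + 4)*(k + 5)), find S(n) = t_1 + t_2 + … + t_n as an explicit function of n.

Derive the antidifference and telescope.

Ratio r(k) = (k + 3)/(k + 6).
Gosper form: A/B · C(k+1)/C(k) with A=k + 3, B=k + 6, C=1.
Solve (k + 3)·f(k+1) − (k + 5)·f(k) = 1.
d = 2 from the (1,1,0) case.
Match coefficients ⇒ f(k) = k*(k + 7)/24.
R(k) = B(k−1)·f(k)/C(k) = k*(k + 5)*(k + 7)/24; s_k = R·t_k = k*(k + 7)/(4*(k + 3)*(k + 4)).
Check: Δs_k = 6/(k**3 + 12*k**2 + 47*k + 60). ✓
s_(n+1) = (n**2 + 9*n + 8)/(4*(n**2 + 9*n + 20)) and s_(1) = 1/10, so S(n) = 3*n*(n + 9)/(20*(n**2 + 9*n + 20)).

S(n) = 3*n*(n + 9)/(20*(n**2 + 9*n + 20))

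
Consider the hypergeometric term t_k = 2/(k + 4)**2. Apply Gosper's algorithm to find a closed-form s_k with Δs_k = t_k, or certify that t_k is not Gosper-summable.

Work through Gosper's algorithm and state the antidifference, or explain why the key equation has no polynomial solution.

not Gosper-summable; s_k does not exist

Step 1: r(k) = (k + 4)**2/(k + 5)**2.
A = k**2 + 8*k + 16, B = k**2 + 10*k + 25, C = 1.
Solve (k**2 + 8*k + 16)·f(k+1) − (k**2 + 8*k + 16)·f(k) = 1.
Degrees (2,2,0) ⇒ d ≤ 0.
Put f(k) = c0: A·f(k+1) − B(k−1)·f(k) − C = -1; need -1 = 0 — inconsistent ⇒ no f, not summable.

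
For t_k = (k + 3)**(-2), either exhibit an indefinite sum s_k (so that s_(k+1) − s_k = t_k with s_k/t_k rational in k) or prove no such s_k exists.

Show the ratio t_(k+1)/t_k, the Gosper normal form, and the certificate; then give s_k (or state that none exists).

no hypergeometric antidifference exists

r(k) = (k + 3)**2/(k + 4)**2 after simplifying.
Normal form (A,B,C) = (k**2 + 6*k + 9, k**2 + 8*k + 16, 1).
Set up (k**2 + 6*k + 9)·f(k+1) − (k**2 + 6*k + 9)·f(k) − (1) = 0.
deg f ≤ 0 (via 2,2,0).
Write f(k) = c0. Then LHS − RHS = -1, requiring -1 = 0: contradictory. No certificate.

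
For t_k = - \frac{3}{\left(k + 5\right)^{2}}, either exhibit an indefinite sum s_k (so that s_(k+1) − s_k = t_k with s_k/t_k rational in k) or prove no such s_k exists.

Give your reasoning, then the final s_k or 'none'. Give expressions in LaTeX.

no hypergeometric antidifference exists

The ratio is (k + 5)**2/(k + 6)**2.
Factor: A=k**2 + 10*k + 25; B=k**2 + 12*k + 36; C=1.
Solve (k**2 + 10*k + 25)·f(k+1) − (k**2 + 10*k + 25)·f(k) = 1.
deg f ≤ 0 (via 2,2,0).
Put f(k) = c0: A·f(k+1) − B(k−1)·f(k) − C = -1; need -1 = 0 — inconsistent ⇒ no f, not summable.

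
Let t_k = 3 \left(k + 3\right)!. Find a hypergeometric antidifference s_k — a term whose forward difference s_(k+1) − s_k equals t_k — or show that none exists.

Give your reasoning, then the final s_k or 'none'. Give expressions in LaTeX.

Compute t_(k+1)/t_k: get k + 4.
So A=k + 4 and B=1, with C=1.
Key eq: (k + 4)·f(k+1) = (1)·f(k) + (1).
Bound: deg f ≤ -1.
deg f ≤ -1 is impossible — no certificate.

none (Gosper's algorithm certifies no s_k)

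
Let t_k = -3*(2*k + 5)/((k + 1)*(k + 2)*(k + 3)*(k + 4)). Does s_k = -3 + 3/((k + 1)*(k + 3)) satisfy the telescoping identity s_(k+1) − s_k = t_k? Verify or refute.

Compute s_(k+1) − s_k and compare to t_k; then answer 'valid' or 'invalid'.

s_(k+1) = -3 + 3/((k + 2)*(k + 4))
s_(k+1) − s_k = 3*(-2*k - 5)/(k**4 + 10*k**3 + 35*k**2 + 50*k + 24)
(s_(k+1) − s_k) − t_k = 0

Valid — Δs_k = t_k.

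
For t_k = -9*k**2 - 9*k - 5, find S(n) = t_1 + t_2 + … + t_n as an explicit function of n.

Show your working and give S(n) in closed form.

S(n) = n*(-3*n**2 - 9*n - 11)

Compute t_(k+1)/t_k: get (9*k**2 + 27*k + 23)/(9*k**2 + 9*k + 5).
Normal form (A,B,C) = (1, 1, k**2 + k + 5/9).
Set up (1)·f(k+1) − (1)·f(k) − (k**2 + k + 5/9) = 0.
deg f ≤ 3 (via 0,0,2).
Solving with deg f ≤ 3: f(k) = k*(3*k**2 + 2)/9.
Get s_k = R·t_k = k*(-3*k**2 - 2) with R(k) = B(k−1)f(k)/C(k) = k*(3*k**2 + 2)/(9*k**2 + 9*k + 5).
Check: Δs_k = -9*k**2 - 9*k - 5. ✓
s_(n+1) = -3*n**3 - 9*n**2 - 11*n - 5 and s_(1) = -5, so S(n) = n*(-3*n**2 - 9*n - 11).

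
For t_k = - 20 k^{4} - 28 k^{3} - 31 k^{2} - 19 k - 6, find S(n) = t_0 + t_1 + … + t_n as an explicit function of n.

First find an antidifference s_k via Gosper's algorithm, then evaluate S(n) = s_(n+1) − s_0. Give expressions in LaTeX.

S(n) = - 4 n^{5} - 17 n^{4} - 31 n^{3} - 32 n^{2} - 20 n - 6

t_(k+1)/t_k = (20*k**4 + 108*k**3 + 235*k**2 + 245*k + 104)/(20*k**4 + 28*k**3 + 31*k**2 + 19*k + 6).
Factor: A=1; B=1; C=k**4 + 7*k**3/5 + 31*k**2/20 + 19*k/20 + 3/10.
f must satisfy (1)·f(k+1) − (1)·f(k) = k**4 + 7*k**3/5 + 31*k**2/20 + 19*k/20 + 3/10.
From deg A=0, deg B=0, deg C=4: d=5.
A polynomial solution: f(k) = k*(4*k**4 - 3*k**3 + 3*k**2 + k + 1)/20.
Then R = B(k−1)f/C = k*(4*k**4 - 3*k**3 + 3*k**2 + k + 1)/(20*k**4 + 28*k**3 + 31*k**2 + 19*k + 6), so s_k = R(k)·t_k = k*(-4*k**4 + 3*k**3 - 3*k**2 - k - 1).
Verify: -20*k**4 - 28*k**3 - 31*k**2 - 19*k - 6 matches t_k.
s_(n+1) = -4*n**5 - 17*n**4 - 31*n**3 - 32*n**2 - 20*n - 6 and s_(0) = 0, so S(n) = -4*n**5 - 17*n**4 - 31*n**3 - 32*n**2 - 20*n - 6.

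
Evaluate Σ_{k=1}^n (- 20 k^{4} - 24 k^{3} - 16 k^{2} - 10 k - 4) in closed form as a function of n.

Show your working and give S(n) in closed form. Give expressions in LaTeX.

S(n) = n \left(- 4 n^{4} - 16 n^{3} - 24 n^{2} - 19 n - 11\right)

The ratio is (10*k**4 + 52*k**3 + 104*k**2 + 97*k + 37)/(10*k**4 + 12*k**3 + 8*k**2 + 5*k + 2).
So A=1 and B=1, with C=k**4 + 6*k**3/5 + 4*k**2/5 + k/2 + 1/5.
Solve (1)·f(k+1) − (1)·f(k) = k**4 + 6*k**3/5 + 4*k**2/5 + k/2 + 1/5.
deg f ≤ 5 (via 0,0,4).
Solve for f: f(k) = k*(4*k**4 - 4*k**3 + 3*k + 1)/20 (degree 5 ≤ 5).
So s_k = (B(k−1)f/C)·t_k = (k*(4*k**4 - 4*k**3 + 3*k + 1)/(2*(10*k**4 + 12*k**3 + 8*k**2 + 5*k + 2)))·t_k = k*(-4*k**4 + 4*k**3 - 3*k - 1).
Verify: -20*k**4 - 24*k**3 - 16*k**2 - 10*k - 4 matches t_k.
Σ_(k=1)^n t_k = s_(n+1) − s_(1) = (-4*n**5 - 16*n**4 - 24*n**3 - 19*n**2 - 11*n - 4) − (-4), i.e. n*(-4*n**4 - 16*n**3 - 24*n**2 - 19*n - 11).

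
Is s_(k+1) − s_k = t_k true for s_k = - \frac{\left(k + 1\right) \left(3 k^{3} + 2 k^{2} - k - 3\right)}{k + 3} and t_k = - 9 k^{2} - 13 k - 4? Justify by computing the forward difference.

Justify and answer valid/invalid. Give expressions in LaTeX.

s_(k+1) = (k + 2)*(k - 3*(k + 1)**3 - 2*(k + 1)**2 + 4)/(k + 4)
s_(k+1) − s_k = (-9*k**4 - 64*k**3 - 127*k**2 - 96*k - 18)/(k**2 + 7*k + 12)
(s_(k+1) − s_k) − t_k = 2*(6*k**3 + 38*k**2 + 44*k + 15)/(k**2 + 7*k + 12)

Invalid: residual \frac{2 \left(6 k^{3} + 38 k^{2} + 44 k + 15\right)}{k^{2} + 7 k + 12} ≠ 0.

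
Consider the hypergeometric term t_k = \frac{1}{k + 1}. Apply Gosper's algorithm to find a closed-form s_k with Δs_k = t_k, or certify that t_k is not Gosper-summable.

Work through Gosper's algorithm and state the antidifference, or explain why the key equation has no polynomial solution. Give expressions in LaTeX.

no hypergeometric antidifference exists

r(k) = (k + 1)/(k + 2) after simplifying.
A = k + 1, B = k + 2, C = 1.
f must satisfy (k + 1)·f(k+1) − (k + 1)·f(k) = 1.
From deg A=1, deg B=1, deg C=0: d=0.
Put f(k) = c0: A·f(k+1) − B(k−1)·f(k) − C = -1; need -1 = 0 — inconsistent ⇒ no f, not summable.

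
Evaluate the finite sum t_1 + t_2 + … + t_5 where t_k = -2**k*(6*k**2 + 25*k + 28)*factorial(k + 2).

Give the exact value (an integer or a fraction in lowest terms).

Σ = -51609540

Step 1: r(k) = 2*(6*k**3 + 55*k**2 + 170*k + 177)/(6*k**2 + 25*k + 28).
Take A(k)=2*k + 6, B(k)=1, C(k)=k**2 + 25*k/6 + 14/3.
Set up (2*k + 6)·f(k+1) − (1)·f(k) − (k**2 + 25*k/6 + 14/3) = 0.
Bound: deg f ≤ 1.
Coefficient equations give f(k) = (3*k + 2)/6.
Then R = B(k−1)f/C = (3*k + 2)/(6*k**2 + 25*k + 28), so s_k = R(k)·t_k = -2**k*(3*k + 2)*factorial(k + 2).
Check: Δs_k = -2**k*(6*k**2 + 25*k + 28)*factorial(k + 2). ✓
Evaluate s at k=6 and k=1: -51609600 and -60; difference -51609540.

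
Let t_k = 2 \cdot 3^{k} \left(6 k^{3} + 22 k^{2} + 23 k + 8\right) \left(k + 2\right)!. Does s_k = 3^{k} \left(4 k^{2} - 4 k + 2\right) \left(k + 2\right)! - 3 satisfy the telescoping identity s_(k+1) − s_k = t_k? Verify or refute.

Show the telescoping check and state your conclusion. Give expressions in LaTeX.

s_(k+1) = -3**(k + 1)*(4*k - 4*(k + 1)**2 + 2)*factorial(k + 3) - 3
s_(k+1) − s_k = 2*3**k*(6*k**3 + 22*k**2 + 23*k + 8)*factorial(k + 2)
(s_(k+1) − s_k) − t_k = 0

valid; difference matches t_k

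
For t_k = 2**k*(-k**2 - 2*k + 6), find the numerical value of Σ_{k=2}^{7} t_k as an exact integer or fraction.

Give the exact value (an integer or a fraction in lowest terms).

Σ = -11280

Ratio r(k) = 2*(k**2 + 4*k - 3)/(k**2 + 2*k - 6).
Take A(k)=2, B(k)=1, C(k)=k**2 + 2*k - 6.
f must satisfy (2)·f(k+1) − (1)·f(k) = k**2 + 2*k - 6.
Bound: deg f ≤ 2.
Solve for f: f(k) = k**2 - 2*k - 4 (degree 2 ≤ 2).
Get s_k = R·t_k = 2**k*(-k**2 + 2*k + 4) with R(k) = B(k−1)f(k)/C(k) = (k**2 - 2*k - 4)/(k**2 + 2*k - 6).
Δs = 2**k*(-k**2 - 2*k + 6), as required.
Sum = s_(8) − s_(2); s_(8) = -11264, s_(2) = 16 ⇒ -11280.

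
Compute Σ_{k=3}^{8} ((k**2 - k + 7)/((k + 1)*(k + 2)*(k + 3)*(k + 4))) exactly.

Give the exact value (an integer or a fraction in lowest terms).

Σ = 3/55

r(k) = (k + 1)*(-k + (k + 1)**2 + 6)/((k + 5)*(k**2 - k + 7)) after simplifying.
Gosper form: A/B · C(k+1)/C(k) with A=k + 1, B=k + 5, C=k**2 - k + 7.
Solve (k + 1)·f(k+1) − (k + 4)·f(k) = k**2 - k + 7.
deg f ≤ 3 (via 1,1,2).
Coefficient equations give f(k) = k*(k**2 + 4*k + 9)/2.
Then R = B(k−1)f/C = k*(k + 4)*(k**2 + 4*k + 9)/(2*(k**2 - k + 7)), so s_k = R(k)·t_k = k*(k**2 + 4*k + 9)/(2*(k + 1)*(k + 2)*(k + 3)).
Δs = (k**2 - k + 7)/(k**4 + 10*k**3 + 35*k**2 + 50*k + 24), as required.
Telescoping: Σ = s_(9) − s_(3) = 189/440 − (3/8) = 3/55.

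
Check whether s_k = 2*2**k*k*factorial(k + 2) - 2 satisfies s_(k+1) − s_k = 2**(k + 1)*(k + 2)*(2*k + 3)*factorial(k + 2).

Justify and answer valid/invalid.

valid; difference matches t_k

s_(k+1) = 2*2**(k + 1)*(k + 1)*factorial(k + 3) - 2
s_(k+1) − s_k = 2**(k + 1)*(k + 2)*(2*k + 3)*factorial(k + 2)
(s_(k+1) − s_k) − t_k = 0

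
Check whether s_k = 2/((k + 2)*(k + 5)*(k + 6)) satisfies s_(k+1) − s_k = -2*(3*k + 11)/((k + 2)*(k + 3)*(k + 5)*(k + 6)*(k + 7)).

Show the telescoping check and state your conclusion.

s_(k+1) = 2/((k + 3)*(k + 6)*(k + 7))
s_(k+1) − s_k = 2*(-3*k - 11)/(k**5 + 23*k**4 + 203*k**3 + 853*k**2 + 1692*k + 1260)
(s_(k+1) − s_k) − t_k = 0

Valid: the claim telescopes to t_k.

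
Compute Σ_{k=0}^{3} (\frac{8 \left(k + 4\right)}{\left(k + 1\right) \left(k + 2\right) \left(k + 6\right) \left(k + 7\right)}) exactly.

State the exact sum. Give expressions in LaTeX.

Σ = 44/75

Step 1: r(k) = (k + 1)*(k + 5)*(k + 6)/((k + 3)*(k + 4)*(k + 8)).
Take A(k)=k + 1, B(k)=k + 8, C(k)=k**4 + 16*k**3 + 95*k**2 + 248*k + 240.
Solve (k + 1)·f(k+1) − (k + 7)·f(k) = k**4 + 16*k**3 + 95*k**2 + 248*k + 240.
d = 6 from the (1,1,4) case.
Match coefficients ⇒ f(k) = k*(k + 2)*(k + 3)*(k + 4)*(k + 5)*(k + 7)/12.
R(k) = B(k−1)·f(k)/C(k) = k*(k + 2)*(k + 7)**2/(12*(k + 4)); s_k = R·t_k = 2*k*(k + 7)/(3*(k**2 + 7*k + 6)).
s_(k+1) − s_k = 8*(k + 4)/(k**4 + 16*k**3 + 83*k**2 + 152*k + 84) = t_k.
Sum = s_(4) − s_(0); s_(4) = 44/75, s_(0) = 0 ⇒ 44/75.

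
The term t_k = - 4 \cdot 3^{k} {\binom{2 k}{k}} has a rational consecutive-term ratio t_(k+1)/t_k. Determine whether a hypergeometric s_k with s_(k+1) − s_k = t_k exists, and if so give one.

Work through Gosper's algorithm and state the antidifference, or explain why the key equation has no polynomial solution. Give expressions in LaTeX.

Compute t_(k+1)/t_k: get 6*(2*k + 1)/(k + 1).
Normal form (A,B,C) = (12*k + 6, k + 1, 1).
Need (12*k + 6)·f(k+1) − (k)·f(k) = 1.
deg f ≤ -1 (via 1,1,0).
Bound -1 < 0, so the key equation has no polynomial solution.

none — t_k is not Gosper-summable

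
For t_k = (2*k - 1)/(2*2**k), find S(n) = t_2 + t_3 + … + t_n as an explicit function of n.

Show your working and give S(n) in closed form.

r(k) = (2*k + 1)/(2*(2*k - 1)) after simplifying.
A = 1/2, B = 1, C = k - 1/2.
Key eq: (1/2)·f(k+1) = (1)·f(k) + (k - 1/2).
d = 1 from the (0,0,1) case.
Coefficient equations give f(k) = -2*k - 1.
Certificate R = B(k−1)f/C = -2*(2*k + 1)/(2*k - 1) gives s_k = (-2*k - 1)/2**k.
s_(k+1) − s_k = (2*k - 1)/(2*2**k) = t_k.
Evaluate: s_(n+1) = 2**(-n - 1)*(-2*n - 3); subtract s_(2) = -5/4 ⇒ S(n) = 2**(-n - 2)*(5*2**n - 4*n - 6).

S(n) = 2**(-n - 2)*(5*2**n - 4*n - 6)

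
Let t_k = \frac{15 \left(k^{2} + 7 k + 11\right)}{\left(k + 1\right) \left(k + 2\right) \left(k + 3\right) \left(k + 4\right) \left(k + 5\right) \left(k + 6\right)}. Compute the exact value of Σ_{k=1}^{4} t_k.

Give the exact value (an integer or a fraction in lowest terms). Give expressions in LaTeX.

Σ = 3/32

The ratio is (k + 1)*(7*k + (k + 1)**2 + 18)/((k + 7)*(k**2 + 7*k + 11)).
Factor: A=k + 1; B=k + 7; C=k**2 + 7*k + 11.
Need (k + 1)·f(k+1) − (k + 6)·f(k) = k**2 + 7*k + 11.
Bound: deg f ≤ 5.
Solving with deg f ≤ 5: f(k) = k*(k + 2)*(k + 4)*(k**2 + 9*k + 23)/45.
Certificate R = B(k−1)f/C = k*(k + 2)*(k + 4)*(k + 6)*(k**2 + 9*k + 23)/(45*(k**2 + 7*k + 11)) gives s_k = k*(k**2 + 9*k + 23)/(3*(k**3 + 9*k**2 + 23*k + 15)).
Δs = 15*(k**2 + 7*k + 11)/(k**6 + 21*k**5 + 175*k**4 + 735*k**3 + 1624*k**2 + 1764*k + 720), as required.
Σ_(k=1)^(4) t_k = s_(5) − s_(1) = 31/96 − (11/48) = 3/32.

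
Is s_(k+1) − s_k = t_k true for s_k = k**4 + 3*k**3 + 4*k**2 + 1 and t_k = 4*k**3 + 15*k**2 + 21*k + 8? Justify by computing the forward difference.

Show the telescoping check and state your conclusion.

s_(k+1) = k**4 + 7*k**3 + 19*k**2 + 21*k + 9
s_(k+1) − s_k = 4*k**3 + 15*k**2 + 21*k + 8
(s_(k+1) − s_k) − t_k = 0

valid (s_(k+1) − s_k reduces to t_k)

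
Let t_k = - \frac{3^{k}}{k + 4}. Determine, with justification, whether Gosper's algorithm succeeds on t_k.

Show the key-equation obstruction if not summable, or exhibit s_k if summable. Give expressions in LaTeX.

No; the degree bound rules out any f.

Compute t_(k+1)/t_k: get 3*(k + 4)/(k + 5).
A = 3*k + 12, B = k + 5, C = 1.
Key eq: (3*k + 12)·f(k+1) = (k + 4)·f(k) + (1).
Degrees (1,1,0) ⇒ d ≤ -1.
Bound -1 < 0, so the key equation has no polynomial solution.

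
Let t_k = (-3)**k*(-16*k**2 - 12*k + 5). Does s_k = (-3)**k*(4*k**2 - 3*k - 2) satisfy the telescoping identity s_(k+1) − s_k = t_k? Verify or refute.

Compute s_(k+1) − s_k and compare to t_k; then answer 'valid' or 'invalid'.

s_(k+1) = (-3)**(k + 1)*(4*k**2 + 5*k - 1)
s_(k+1) − s_k = (-3)**k*(-16*k**2 - 12*k + 5)
(s_(k+1) − s_k) − t_k = 0

valid (s_(k+1) − s_k reduces to t_k)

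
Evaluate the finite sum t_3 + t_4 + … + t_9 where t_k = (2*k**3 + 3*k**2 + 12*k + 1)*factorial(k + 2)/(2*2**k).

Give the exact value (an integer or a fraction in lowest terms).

Σ = 81392655

Step 1: r(k) = (2*k**4 + 15*k**3 + 51*k**2 + 90*k + 54)/(2*(2*k**3 + 3*k**2 + 12*k + 1)).
Gosper form: A/B · C(k+1)/C(k) with A=k/2 + 3/2, B=1, C=k**3 + 3*k**2/2 + 6*k + 1/2.
Need (k/2 + 3/2)·f(k+1) − (1)·f(k) = k**3 + 3*k**2/2 + 6*k + 1/2.
deg f ≤ 2 (via 1,0,3).
Match coefficients ⇒ f(k) = 2*k**2 - 3*k + 4.
Then R = B(k−1)f/C = 2*(2*k**2 - 3*k + 4)/(2*k**3 + 3*k**2 + 12*k + 1), so s_k = R(k)·t_k = (2*k**2 - 3*k + 4)*factorial(k + 2)/2**k.
s_(k+1) − s_k = (2*k**3 + 3*k**2 + 12*k + 1)*factorial(k + 2)/(2*2**k) = t_k.
Σ_(k=3)^(9) t_k = s_(10) − s_(3) = 81392850 − (195) = 81392655.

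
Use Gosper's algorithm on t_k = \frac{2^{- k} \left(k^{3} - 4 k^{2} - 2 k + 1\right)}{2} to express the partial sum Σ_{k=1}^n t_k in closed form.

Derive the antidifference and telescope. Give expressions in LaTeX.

Compute t_(k+1)/t_k: get (k**3 - k**2 - 7*k - 4)/(2*(k**3 - 4*k**2 - 2*k + 1)).
Factor: A=1/2; B=1; C=k**3 - 4*k**2 - 2*k + 1.
Solve (1/2)·f(k+1) − (1)·f(k) = k**3 - 4*k**2 - 2*k + 1.
Bound: deg f ≤ 3.
Coefficient equations give f(k) = -2*k*(k**2 - k - 1).
So s_k = (B(k−1)f/C)·t_k = (-2*k*(k**2 - k - 1)/(k**3 - 4*k**2 - 2*k + 1))·t_k = k*(-k**2 + k + 1)/2**k.
s_(k+1) − s_k = (k**3 - 4*k**2 - 2*k + 1)/(2*2**k) = t_k.
Evaluate: s_(n+1) = 2**(-n - 1)*(-n**3 - 2*n**2 + 1); subtract s_(1) = 1/2 ⇒ S(n) = 2**(-n - 1)*(-2**n - n**3 - 2*n**2 + 1).

S(n) = 2^{- n - 1} \left(- 2^{n} - n^{3} - 2 n^{2} + 1\right)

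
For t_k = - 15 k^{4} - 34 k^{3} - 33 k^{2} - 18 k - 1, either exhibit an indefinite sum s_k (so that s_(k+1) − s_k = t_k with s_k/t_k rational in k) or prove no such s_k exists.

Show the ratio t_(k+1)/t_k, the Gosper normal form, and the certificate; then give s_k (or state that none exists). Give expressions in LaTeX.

s_k = k \left(- 3 k^{4} - k^{3} + k^{2} - k + 3\right)

t_(k+1)/t_k = (15*k**4 + 94*k**3 + 225*k**2 + 246*k + 101)/(15*k**4 + 34*k**3 + 33*k**2 + 18*k + 1).
Normal form (A,B,C) = (1, 1, k**4 + 34*k**3/15 + 11*k**2/5 + 6*k/5 + 1/15).
Need (1)·f(k+1) − (1)·f(k) = k**4 + 34*k**3/15 + 11*k**2/5 + 6*k/5 + 1/15.
Degrees (0,0,4) ⇒ d ≤ 5.
Solve for f: f(k) = k*(3*k**4 + k**3 - k**2 + k - 3)/15 (degree 5 ≤ 5).
R(k) = B(k−1)·f(k)/C(k) = k*(3*k**4 + k**3 - k**2 + k - 3)/(15*k**4 + 34*k**3 + 33*k**2 + 18*k + 1); s_k = R·t_k = k*(-3*k**4 - k**3 + k**2 - k + 3).
Δs = -15*k**4 - 34*k**3 - 33*k**2 - 18*k - 1, as required.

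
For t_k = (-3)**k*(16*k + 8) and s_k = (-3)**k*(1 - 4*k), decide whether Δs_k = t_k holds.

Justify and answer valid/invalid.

s_(k+1) = 3*(-3)**k*(4*k + 3)
s_(k+1) − s_k = (-3)**k*(16*k + 8)
(s_(k+1) − s_k) − t_k = 0

Valid — Δs_k = t_k.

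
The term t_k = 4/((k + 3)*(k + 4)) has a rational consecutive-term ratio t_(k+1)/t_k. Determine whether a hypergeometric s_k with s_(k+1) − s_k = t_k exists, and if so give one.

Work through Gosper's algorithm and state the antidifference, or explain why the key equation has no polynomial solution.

s_k = 4*k/(3*(k + 3))

Compute t_(k+1)/t_k: get (k + 3)/(k + 5).
Normal form (A,B,C) = (k + 3, k + 5, 1).
Key eq: (k + 3)·f(k+1) = (k + 4)·f(k) + (1).
Degrees (1,1,0) ⇒ d ≤ 1.
Match coefficients ⇒ f(k) = k/3.
So s_k = (B(k−1)f/C)·t_k = (k*(k + 4)/3)·t_k = 4*k/(3*(k + 3)).
Check: Δs_k = 4/(k**2 + 7*k + 12). ✓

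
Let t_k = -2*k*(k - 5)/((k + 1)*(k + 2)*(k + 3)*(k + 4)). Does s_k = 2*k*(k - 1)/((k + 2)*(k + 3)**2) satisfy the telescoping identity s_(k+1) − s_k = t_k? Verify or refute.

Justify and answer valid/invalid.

Invalid: residual 4*k*(2*k**2 + k - 19)/(k**6 + 17*k**5 + 117*k**4 + 415*k**3 + 794*k**2 + 768*k + 288) ≠ 0.

s_(k+1) = 2*k*(k + 1)/((k + 3)*(k + 4)**2)
s_(k+1) − s_k = 2*k*(-(k - 1)*(k + 4)**2 + (k + 1)*(k + 2)*(k + 3))/((k + 2)*(k + 3)**2*(k + 4)**2)
(s_(k+1) − s_k) − t_k = 4*k*(2*k**2 + k - 19)/(k**6 + 17*k**5 + 117*k**4 + 415*k**3 + 794*k**2 + 768*k + 288)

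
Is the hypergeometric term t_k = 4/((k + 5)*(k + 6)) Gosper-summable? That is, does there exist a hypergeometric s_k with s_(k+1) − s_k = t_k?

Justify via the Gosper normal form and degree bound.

Yes. s_k = 4*k/(5*(k + 5)).

Step 1: r(k) = (k + 5)/(k + 7).
Normal form (A,B,C) = (k + 5, k + 7, 1).
Key eq: (k + 5)·f(k+1) = (k + 6)·f(k) + (1).
Degrees (1,1,0) ⇒ d ≤ 1.
Match coefficients ⇒ f(k) = k/5.
Then R = B(k−1)f/C = k*(k + 6)/5, so s_k = R(k)·t_k = 4*k/(5*(k + 5)).
s_(k+1) − s_k = 4/(k**2 + 11*k + 30) = t_k.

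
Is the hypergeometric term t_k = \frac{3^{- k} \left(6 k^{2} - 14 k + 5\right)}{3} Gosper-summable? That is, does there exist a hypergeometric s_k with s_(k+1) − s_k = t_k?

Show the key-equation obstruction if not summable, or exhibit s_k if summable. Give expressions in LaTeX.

Yes. s_k = 3^{- k} \left(- 3 k^{2} + 4 k - 2\right).

r(k) = (6*k**2 - 2*k - 3)/(3*(6*k**2 - 14*k + 5)) after simplifying.
A = 1/3, B = 1, C = k**2 - 7*k/3 + 5/6.
Need (1/3)·f(k+1) − (1)·f(k) = k**2 - 7*k/3 + 5/6.
From deg A=0, deg B=0, deg C=2: d=2.
Match coefficients ⇒ f(k) = -(3*k**2 - 4*k + 2)/2.
Certificate R = B(k−1)f/C = -3*(3*k**2 - 4*k + 2)/(6*k**2 - 14*k + 5) gives s_k = (-3*k**2 + 4*k - 2)/3**k.
Δs = (6*k**2 - 14*k + 5)/(3*3**k), as required.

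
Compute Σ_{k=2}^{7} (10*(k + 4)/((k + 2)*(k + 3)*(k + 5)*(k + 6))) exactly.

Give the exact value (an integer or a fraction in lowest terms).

The ratio is (k + 2)*(k + 5)**2/((k + 4)**2*(k + 7)).
A = k + 2, B = k + 7, C = k**2 + 8*k + 16.
Need (k + 2)·f(k+1) − (k + 6)·f(k) = k**2 + 8*k + 16.
Degrees (1,1,2) ⇒ d ≤ 4.
Match coefficients ⇒ f(k) = k*(k + 3)*(k + 4)*(k + 7)/20.
Then R = B(k−1)f/C = k*(k + 3)*(k + 6)*(k + 7)/(20*(k + 4)), so s_k = R(k)·t_k = k*(k + 7)/(2*(k**2 + 7*k + 10)).
Check: Δs_k = 10*(k + 4)/(k**4 + 16*k**3 + 91*k**2 + 216*k + 180). ✓
Σ_(k=2)^(7) t_k = s_(8) − s_(2) = 6/13 − (9/28) = 51/364.

Σ = 51/364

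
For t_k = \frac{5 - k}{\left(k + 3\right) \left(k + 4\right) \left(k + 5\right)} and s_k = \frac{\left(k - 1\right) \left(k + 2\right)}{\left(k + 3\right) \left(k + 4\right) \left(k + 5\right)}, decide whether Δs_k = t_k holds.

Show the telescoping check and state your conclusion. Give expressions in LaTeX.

Invalid: residual \frac{6 \left(k - 3\right)}{k^{4} + 18 k^{3} + 119 k^{2} + 342 k + 360} ≠ 0.

s_(k+1) = k*(k + 3)/((k + 4)*(k + 5)*(k + 6))
s_(k+1) − s_k = (-k**2 + 5*k + 12)/(k**4 + 18*k**3 + 119*k**2 + 342*k + 360)
(s_(k+1) − s_k) − t_k = 6*(k - 3)/(k**4 + 18*k**3 + 119*k**2 + 342*k + 360)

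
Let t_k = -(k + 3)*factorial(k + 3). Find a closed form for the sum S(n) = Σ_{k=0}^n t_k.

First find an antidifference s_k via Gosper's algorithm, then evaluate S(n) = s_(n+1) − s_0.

t_(k+1)/t_k = (k + 4)**2/(k + 3).
Gosper form: A/B · C(k+1)/C(k) with A=k + 4, B=1, C=k + 3.
Solve (k + 4)·f(k+1) − (1)·f(k) = k + 3.
From deg A=1, deg B=0, deg C=1: d=0.
Solving with deg f ≤ 0: f(k) = 1.
Get s_k = R·t_k = -factorial(k + 3) with R(k) = B(k−1)f(k)/C(k) = 1/(k + 3).
Check: Δs_k = -(k + 3)*factorial(k + 3). ✓
s_(n+1) = -factorial(n + 4) and s_(0) = -6, so S(n) = 6 - factorial(n + 4).

S(n) = 6 - factorial(n + 4)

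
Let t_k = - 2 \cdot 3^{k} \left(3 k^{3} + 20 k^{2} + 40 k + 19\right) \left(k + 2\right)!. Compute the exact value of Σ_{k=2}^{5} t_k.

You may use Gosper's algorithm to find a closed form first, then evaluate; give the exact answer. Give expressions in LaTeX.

Ratio r(k) = 3*(3*k**4 + 38*k**3 + 176*k**2 + 349*k + 246)/(3*k**3 + 20*k**2 + 40*k + 19).
Normal form (A,B,C) = (3*k + 9, 1, k**3 + 20*k**2/3 + 40*k/3 + 19/3).
Set up (3*k + 9)·f(k+1) − (1)·f(k) − (k**3 + 20*k**2/3 + 40*k/3 + 19/3) = 0.
d = 2 from the (1,0,3) case.
Solving with deg f ≤ 2: f(k) = (k**2 + 2*k - 1)/3.
R(k) = B(k−1)·f(k)/C(k) = (k**2 + 2*k - 1)/(3*k**3 + 20*k**2 + 40*k + 19); s_k = R·t_k = -2*3**k*(k**2 + 2*k - 1)*factorial(k + 2).
Δs = -2*3**k*(3*k**3 + 20*k**2 + 40*k + 19)*factorial(k + 2), as required.
Sum = s_(6) − s_(2); s_(6) = -2762968320, s_(2) = -3024 ⇒ -2762965296.

Σ = -2762965296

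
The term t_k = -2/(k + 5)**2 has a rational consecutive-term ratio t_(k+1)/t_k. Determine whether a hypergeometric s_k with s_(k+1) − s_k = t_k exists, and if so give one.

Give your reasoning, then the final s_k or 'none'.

Step 1: r(k) = (k + 5)**2/(k + 6)**2.
So A=k**2 + 10*k + 25 and B=k**2 + 12*k + 36, with C=1.
f must satisfy (k**2 + 10*k + 25)·f(k+1) − (k**2 + 10*k + 25)·f(k) = 1.
deg f ≤ 0 (via 2,2,0).
Generic f = c0 gives residual -1; -1 = 0 cannot hold, so t_k is not Gosper-summable.

none — t_k is not Gosper-summable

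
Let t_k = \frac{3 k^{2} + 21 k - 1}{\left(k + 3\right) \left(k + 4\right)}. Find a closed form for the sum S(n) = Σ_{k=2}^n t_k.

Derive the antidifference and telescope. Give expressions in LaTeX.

The ratio is (k + 3)*(21*k + 3*(k + 1)**2 + 20)/((k + 5)*(3*k**2 + 21*k - 1)).
Gosper form: A/B · C(k+1)/C(k) with A=k + 3, B=k + 5, C=k**2 + 7*k - 1/3.
f must satisfy (k + 3)·f(k+1) − (k + 4)·f(k) = k**2 + 7*k - 1/3.
deg f ≤ 2 (via 1,1,2).
Solving with deg f ≤ 2: f(k) = k*(9*k - 10)/9.
So s_k = (B(k−1)f/C)·t_k = (k*(k + 4)*(9*k - 10)/(3*(3*k**2 + 21*k - 1)))·t_k = k*(9*k - 10)/(3*(k + 3)).
Verify: (3*k**2 + 21*k - 1)/(k**2 + 7*k + 12) matches t_k.
Evaluate: s_(n+1) = (9*n**2 + 8*n - 1)/(3*(n + 4)); subtract s_(2) = 16/15 ⇒ S(n) = (15*n**2 + 8*n - 23)/(5*(n + 4)).

S(n) = \frac{15 n^{2} + 8 n - 23}{5 \left(n + 4\right)}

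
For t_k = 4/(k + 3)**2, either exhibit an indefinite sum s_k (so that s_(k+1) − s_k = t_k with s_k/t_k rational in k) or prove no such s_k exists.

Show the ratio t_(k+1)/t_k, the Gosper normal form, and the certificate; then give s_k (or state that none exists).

Ratio r(k) = (k + 3)**2/(k + 4)**2.
Factor: A=k**2 + 6*k + 9; B=k**2 + 8*k + 16; C=1.
Key eq: (k**2 + 6*k + 9)·f(k+1) = (k**2 + 6*k + 9)·f(k) + (1).
d = 0 from the (2,2,0) case.
f = c0 ⇒ A·f(k+1) − B(k−1)·f(k) − C = -1. The system {-1 = 0} is inconsistent; no antidifference.

none (Gosper's algorithm certifies no s_k)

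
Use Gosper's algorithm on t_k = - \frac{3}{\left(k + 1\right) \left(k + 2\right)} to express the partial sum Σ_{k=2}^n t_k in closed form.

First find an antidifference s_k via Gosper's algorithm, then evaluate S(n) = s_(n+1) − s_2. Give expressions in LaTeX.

S(n) = \frac{1 - n}{n + 2}

t_(k+1)/t_k = (k + 1)/(k + 3).
So A=k + 1 and B=k + 3, with C=1.
Need (k + 1)·f(k+1) − (k + 2)·f(k) = 1.
deg f ≤ 1 (via 1,1,0).
Solve for f: f(k) = k (degree 1 ≤ 1).
Then R = B(k−1)f/C = k*(k + 2), so s_k = R(k)·t_k = -3*k/(k + 1).
Δs = -3/(k**2 + 3*k + 2), as required.
Σ_(k=2)^n t_k = s_(n+1) − s_(2) = (3*(-n - 1)/(n + 2)) − (-2), i.e. (1 - n)/(n + 2).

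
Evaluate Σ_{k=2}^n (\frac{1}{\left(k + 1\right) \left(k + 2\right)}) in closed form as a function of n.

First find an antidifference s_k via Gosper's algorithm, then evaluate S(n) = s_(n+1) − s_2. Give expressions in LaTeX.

S(n) = \frac{n - 1}{3 \left(n + 2\right)}

t_(k+1)/t_k = (k + 1)/(k + 3).
Take A(k)=k + 1, B(k)=k + 3, C(k)=1.
Solve (k + 1)·f(k+1) − (k + 2)·f(k) = 1.
Bound: deg f ≤ 1.
A polynomial solution: f(k) = k.
R(k) = B(k−1)·f(k)/C(k) = k*(k + 2); s_k = R·t_k = k/(k + 1).
s_(k+1) − s_k = 1/(k**2 + 3*k + 2) = t_k.
s_(n+1) = (n + 1)/(n + 2) and s_(2) = 2/3, so S(n) = (n - 1)/(3*(n + 2)).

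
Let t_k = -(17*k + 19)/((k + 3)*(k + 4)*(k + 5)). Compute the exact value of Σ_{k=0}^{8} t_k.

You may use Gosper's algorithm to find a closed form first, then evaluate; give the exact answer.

Σ = -89/52

t_(k+1)/t_k = (k + 3)*(17*k + 36)/((k + 6)*(17*k + 19)).
So A=k + 3 and B=k + 6, with C=k + 19/17.
Set up (k + 3)·f(k+1) − (k + 5)·f(k) − (k + 19/17) = 0.
From deg A=1, deg B=1, deg C=1: d=2.
Solve for f: f(k) = k*(35*k + 41)/204 (degree 2 ≤ 2).
Certificate R = B(k−1)f/C = k*(k + 5)*(35*k + 41)/(12*(17*k + 19)) gives s_k = k*(-35*k - 41)/(12*(k + 3)*(k + 4)).
Δs = (-17*k - 19)/(k**3 + 12*k**2 + 47*k + 60), as required.
Σ_(k=0)^(8) t_k = s_(9) − s_(0) = -89/52 − (0) = -89/52.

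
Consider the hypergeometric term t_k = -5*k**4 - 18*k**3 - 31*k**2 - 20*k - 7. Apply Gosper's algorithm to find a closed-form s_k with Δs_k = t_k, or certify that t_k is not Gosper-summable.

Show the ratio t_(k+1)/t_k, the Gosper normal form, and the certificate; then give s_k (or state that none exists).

s_k = k*(-k**4 - 2*k**3 - 3*k**2 + k - 2)

Compute t_(k+1)/t_k: get (5*k**4 + 38*k**3 + 115*k**2 + 156*k + 81)/(5*k**4 + 18*k**3 + 31*k**2 + 20*k + 7).
Gosper form: A/B · C(k+1)/C(k) with A=1, B=1, C=k**4 + 18*k**3/5 + 31*k**2/5 + 4*k + 7/5.
Set up (1)·f(k+1) − (1)·f(k) − (k**4 + 18*k**3/5 + 31*k**2/5 + 4*k + 7/5) = 0.
deg f ≤ 5 (via 0,0,4).
Solve for f: f(k) = k*(k**4 + 2*k**3 + 3*k**2 - k + 2)/5 (degree 5 ≤ 5).
Certificate R = B(k−1)f/C = k*(k**4 + 2*k**3 + 3*k**2 - k + 2)/(5*k**4 + 18*k**3 + 31*k**2 + 20*k + 7) gives s_k = k*(-k**4 - 2*k**3 - 3*k**2 + k - 2).
Check: Δs_k = -5*k**4 - 18*k**3 - 31*k**2 - 20*k - 7. ✓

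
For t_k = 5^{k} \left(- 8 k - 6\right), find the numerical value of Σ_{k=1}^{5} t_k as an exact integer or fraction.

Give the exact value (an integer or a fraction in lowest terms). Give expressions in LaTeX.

The ratio is 5*(4*k + 7)/(4*k + 3).
Normal form (A,B,C) = (5, 1, k + 3/4).
Set up (5)·f(k+1) − (1)·f(k) − (k + 3/4) = 0.
From deg A=0, deg B=0, deg C=1: d=1.
Solve for f: f(k) = (2*k - 1)/8 (degree 1 ≤ 1).
So s_k = (B(k−1)f/C)·t_k = ((2*k - 1)/(2*(4*k + 3)))·t_k = 5**k*(1 - 2*k).
Verify: 5**k*(-8*k - 6) matches t_k.
Sum = s_(6) − s_(1); s_(6) = -171875, s_(1) = -5 ⇒ -171870.

Σ = -171870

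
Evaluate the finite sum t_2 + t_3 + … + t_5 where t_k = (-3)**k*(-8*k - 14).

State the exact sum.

Ratio r(k) = 3*(-4*k - 11)/(4*k + 7).
Factor: A=-3; B=1; C=k + 7/4.
Key eq: (-3)·f(k+1) = (1)·f(k) + (k + 7/4).
deg f ≤ 1 (via 0,0,1).
A polynomial solution: f(k) = -(k + 1)/4.
R(k) = B(k−1)·f(k)/C(k) = -(k + 1)/(4*k + 7); s_k = R·t_k = 2*(-3)**k*(k + 1).
Check: Δs_k = (-3)**k*(-8*k - 14). ✓
Sum = s_(6) − s_(2); s_(6) = 10206, s_(2) = 54 ⇒ 10152.

Σ = 10152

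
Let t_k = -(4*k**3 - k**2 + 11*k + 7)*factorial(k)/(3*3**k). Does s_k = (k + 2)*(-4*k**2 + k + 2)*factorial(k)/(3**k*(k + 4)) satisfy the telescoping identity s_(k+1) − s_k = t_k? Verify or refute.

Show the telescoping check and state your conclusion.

s_(k+1) = -(k + 3)*(4*k**2 + 7*k + 1)*factorial(k + 1)/(3*3**k*(k + 5))
s_(k+1) − s_k = -(4*k**5 + 27*k**4 + 52*k**3 + 96*k**2 + 175*k + 72)*factorial(k)/(3*3**k*(k + 4)*(k + 5))
(s_(k+1) − s_k) − t_k = 2*(4*k**4 + 15*k**3 - 5*k**2 + 54*k + 34)*factorial(k)/(3*3**k*(k + 4)*(k + 5))

Invalid: residual 2*(4*k**4 + 15*k**3 - 5*k**2 + 54*k + 34)*factorial(k)/(3*3**k*(k + 4)*(k + 5)) ≠ 0.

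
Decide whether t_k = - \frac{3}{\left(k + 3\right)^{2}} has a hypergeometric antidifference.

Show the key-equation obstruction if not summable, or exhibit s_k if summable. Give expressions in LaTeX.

r(k) = (k + 3)**2/(k + 4)**2 after simplifying.
Factor: A=k**2 + 6*k + 9; B=k**2 + 8*k + 16; C=1.
f must satisfy (k**2 + 6*k + 9)·f(k+1) − (k**2 + 6*k + 9)·f(k) = 1.
From deg A=2, deg B=2, deg C=0: d=0.
f = c0 ⇒ A·f(k+1) − B(k−1)·f(k) − C = -1. The system {-1 = 0} is inconsistent; no antidifference.

No — the linear system for f has no solution.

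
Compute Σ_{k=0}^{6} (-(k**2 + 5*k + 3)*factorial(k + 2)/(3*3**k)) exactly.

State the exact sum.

Σ = -49064/27

Step 1: r(k) = (k + 3)*(5*k + (k + 1)**2 + 8)/(3*(k**2 + 5*k + 3)).
So A=k/3 + 1 and B=1, with C=k**2 + 5*k + 3.
Need (k/3 + 1)·f(k+1) − (1)·f(k) = k**2 + 5*k + 3.
deg f ≤ 1 (via 1,0,2).
Coefficient equations give f(k) = 3*(k + 4).
So s_k = (B(k−1)f/C)·t_k = (3*(k + 4)/(k**2 + 5*k + 3))·t_k = -(k + 4)*factorial(k + 2)/3**k.
Δs = -(k**2 + 5*k + 3)*factorial(k + 2)/(3*3**k), as required.
Telescoping: Σ = s_(7) − s_(0) = -49280/27 − (-8) = -49064/27.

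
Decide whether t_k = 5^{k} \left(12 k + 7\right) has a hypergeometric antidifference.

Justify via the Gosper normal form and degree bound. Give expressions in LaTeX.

r(k) = 5*(12*k + 19)/(12*k + 7) after simplifying.
Factor: A=5; B=1; C=k + 7/12.
Solve (5)·f(k+1) − (1)·f(k) = k + 7/12.
deg f ≤ 1 (via 0,0,1).
A polynomial solution: f(k) = (3*k - 2)/12.
R(k) = B(k−1)·f(k)/C(k) = (3*k - 2)/(12*k + 7); s_k = R·t_k = 5**k*(3*k - 2).
Verify: 5**k*(12*k + 7) matches t_k.

Yes. s_k = 5^{k} \left(3 k - 2\right).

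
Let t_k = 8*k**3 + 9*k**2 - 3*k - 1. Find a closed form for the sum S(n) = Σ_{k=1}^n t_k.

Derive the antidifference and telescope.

S(n) = n*(2*n**3 + 7*n**2 + 5*n - 1)

The ratio is (8*k**3 + 33*k**2 + 39*k + 13)/(8*k**3 + 9*k**2 - 3*k - 1).
A = 1, B = 1, C = k**3 + 9*k**2/8 - 3*k/8 - 1/8.
Key eq: (1)·f(k+1) = (1)·f(k) + (k**3 + 9*k**2/8 - 3*k/8 - 1/8).
From deg A=0, deg B=0, deg C=3: d=4.
Match coefficients ⇒ f(k) = k*(2*k - 1)*(k**2 - 2)/8.
Get s_k = R·t_k = k*(2*k**3 - k**2 - 4*k + 2) with R(k) = B(k−1)f(k)/C(k) = k*(2*k - 1)*(k**2 - 2)/(8*k**3 + 9*k**2 - 3*k - 1).
Check: Δs_k = 8*k**3 + 9*k**2 - 3*k - 1. ✓
Σ_(k=1)^n t_k = s_(n+1) − s_(1) = (2*n**4 + 7*n**3 + 5*n**2 - n - 1) − (-1), i.e. n*(2*n**3 + 7*n**2 + 5*n - 1).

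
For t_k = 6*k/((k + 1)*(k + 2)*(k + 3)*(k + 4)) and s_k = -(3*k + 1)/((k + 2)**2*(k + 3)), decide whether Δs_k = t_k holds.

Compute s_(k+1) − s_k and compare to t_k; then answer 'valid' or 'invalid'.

s_(k+1) = (-3*k - 4)/((k + 3)**2*(k + 4))
s_(k+1) − s_k = (6*k**2 + 15*k - 4)/(k**5 + 14*k**4 + 77*k**3 + 208*k**2 + 276*k + 144)
(s_(k+1) − s_k) − t_k = (-9*k**2 - 25*k - 4)/(k**6 + 15*k**5 + 91*k**4 + 285*k**3 + 484*k**2 + 420*k + 144)

Invalid: residual (-9*k**2 - 25*k - 4)/(k**6 + 15*k**5 + 91*k**4 + 285*k**3 + 484*k**2 + 420*k + 144) ≠ 0.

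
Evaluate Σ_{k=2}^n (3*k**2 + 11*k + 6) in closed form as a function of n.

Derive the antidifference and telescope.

S(n) = n**3 + 7*n**2 + 12*n - 20

r(k) = (3*k**2 + 17*k + 20)/(3*k**2 + 11*k + 6) after simplifying.
Take A(k)=1, B(k)=1, C(k)=k**2 + 11*k/3 + 2.
Set up (1)·f(k+1) − (1)·f(k) − (k**2 + 11*k/3 + 2) = 0.
From deg A=0, deg B=0, deg C=2: d=3.
Solving with deg f ≤ 3: f(k) = k*(k**2 + 4*k + 1)/3.
R(k) = B(k−1)·f(k)/C(k) = k*(k**2 + 4*k + 1)/((k + 3)*(3*k + 2)); s_k = R·t_k = k*(k**2 + 4*k + 1).
Verify: 3*k**2 + 11*k + 6 matches t_k.
s_(n+1) = n**3 + 7*n**2 + 12*n + 6 and s_(2) = 26, so S(n) = n**3 + 7*n**2 + 12*n - 20.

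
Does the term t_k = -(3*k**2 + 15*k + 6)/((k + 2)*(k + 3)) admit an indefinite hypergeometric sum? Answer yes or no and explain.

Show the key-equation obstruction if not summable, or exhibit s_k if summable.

The ratio is (k + 2)*(5*k + (k + 1)**2 + 7)/((k + 4)*(k**2 + 5*k + 2)).
Gosper form: A/B · C(k+1)/C(k) with A=k + 2, B=k + 4, C=k**2 + 5*k + 2.
Need (k + 2)·f(k+1) − (k + 3)·f(k) = k**2 + 5*k + 2.
Degrees (1,1,2) ⇒ d ≤ 2.
A polynomial solution: f(k) = k**2.
R(k) = B(k−1)·f(k)/C(k) = k**2*(k + 3)/(k**2 + 5*k + 2); s_k = R·t_k = -3*k**2/(k + 2).
Verify: 3*(-k**2 - 5*k - 2)/(k**2 + 5*k + 6) matches t_k.

Yes. s_k = -3*k**2/(k + 2).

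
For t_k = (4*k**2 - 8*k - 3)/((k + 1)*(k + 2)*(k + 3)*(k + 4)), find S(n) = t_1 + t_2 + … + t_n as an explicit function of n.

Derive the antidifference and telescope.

S(n) = n*(7*n**2 - 33*n - 58)/(24*(n**3 + 9*n**2 + 26*n + 24))

Step 1: r(k) = (k + 1)*(8*k - 4*(k + 1)**2 + 11)/((k + 5)*(-4*k**2 + 8*k + 3)).
So A=k + 1 and B=k + 5, with C=k**2 - 2*k - 3/4.
Solve (k + 1)·f(k+1) − (k + 4)·f(k) = k**2 - 2*k - 3/4.
Bound: deg f ≤ 3.
A polynomial solution: f(k) = k*(k**2 - 18*k - 1)/24.
So s_k = (B(k−1)f/C)·t_k = (k*(k + 4)*(k**2 - 18*k - 1)/(6*(4*k**2 - 8*k - 3)))·t_k = k*(k**2 - 18*k - 1)/(6*(k + 1)*(k + 2)*(k + 3)).
s_(k+1) − s_k = (4*k**2 - 8*k - 3)/(k**4 + 10*k**3 + 35*k**2 + 50*k + 24) = t_k.
s_(n+1) = (n**3 - 15*n**2 - 34*n - 18)/(6*(n**3 + 9*n**2 + 26*n + 24)) and s_(1) = -1/8, so S(n) = n*(7*n**2 - 33*n - 58)/(24*(n**3 + 9*n**2 + 26*n + 24)).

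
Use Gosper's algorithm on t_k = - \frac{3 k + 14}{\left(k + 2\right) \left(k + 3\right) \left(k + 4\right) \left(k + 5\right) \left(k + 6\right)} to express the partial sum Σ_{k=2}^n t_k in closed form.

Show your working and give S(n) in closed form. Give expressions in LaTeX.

Compute t_(k+1)/t_k: get (k + 2)*(3*k + 17)/((k + 7)*(3*k + 14)).
Normal form (A,B,C) = (k + 2, k + 7, k + 14/3).
Need (k + 2)·f(k+1) − (k + 6)·f(k) = k + 14/3.
From deg A=1, deg B=1, deg C=1: d=4.
Solving with deg f ≤ 4: f(k) = k*(k + 4)*(k**2 + 10*k + 31)/90.
Get s_k = R·t_k = k*(-k**2 - 10*k - 31)/(30*(k**3 + 10*k**2 + 31*k + 30)) with R(k) = B(k−1)f(k)/C(k) = k*(k + 4)*(k + 6)*(k**2 + 10*k + 31)/(30*(3*k + 14)).
s_(k+1) − s_k = (-3*k - 14)/(k**5 + 20*k**4 + 155*k**3 + 580*k**2 + 1044*k + 720) = t_k.
Evaluate: s_(n+1) = (-n**3 - 13*n**2 - 54*n - 42)/(30*(n**3 + 13*n**2 + 54*n + 72)); subtract s_(2) = -11/420 ⇒ S(n) = (-n**3 - 13*n**2 - 54*n + 68)/(140*(n**3 + 13*n**2 + 54*n + 72)).

S(n) = \frac{- n^{3} - 13 n^{2} - 54 n + 68}{140 \left(n^{3} + 13 n^{2} + 54 n + 72\right)}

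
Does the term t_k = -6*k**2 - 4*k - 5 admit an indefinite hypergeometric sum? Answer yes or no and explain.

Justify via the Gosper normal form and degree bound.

Yes. s_k = k*(-2*k**2 + k - 4).

The ratio is (6*k**2 + 16*k + 15)/(6*k**2 + 4*k + 5).
So A=1 and B=1, with C=k**2 + 2*k/3 + 5/6.
Solve (1)·f(k+1) − (1)·f(k) = k**2 + 2*k/3 + 5/6.
From deg A=0, deg B=0, deg C=2: d=3.
Solving with deg f ≤ 3: f(k) = k*(2*k**2 - k + 4)/6.
So s_k = (B(k−1)f/C)·t_k = (k*(2*k**2 - k + 4)/(6*k**2 + 4*k + 5))·t_k = k*(-2*k**2 + k - 4).
Check: Δs_k = -6*k**2 - 4*k - 5. ✓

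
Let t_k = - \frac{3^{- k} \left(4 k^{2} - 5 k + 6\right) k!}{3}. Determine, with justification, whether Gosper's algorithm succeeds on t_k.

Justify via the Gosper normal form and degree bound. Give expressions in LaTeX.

Yes. s_k = - 3^{- k} \left(4 k - 1\right) k!.

The ratio is (k + 1)*(-5*k + 4*(k + 1)**2 + 1)/(3*(4*k**2 - 5*k + 6)).
Gosper form: A/B · C(k+1)/C(k) with A=k/3 + 1/3, B=1, C=k**2 - 5*k/4 + 3/2.
Set up (k/3 + 1/3)·f(k+1) − (1)·f(k) − (k**2 - 5*k/4 + 3/2) = 0.
deg f ≤ 1 (via 1,0,2).
Match coefficients ⇒ f(k) = 3*(4*k - 1)/4.
Certificate R = B(k−1)f/C = 3*(4*k - 1)/(4*k**2 - 5*k + 6) gives s_k = -(4*k - 1)*factorial(k)/3**k.
Check: Δs_k = -(4*k**2 - 5*k + 6)*factorial(k)/(3*3**k). ✓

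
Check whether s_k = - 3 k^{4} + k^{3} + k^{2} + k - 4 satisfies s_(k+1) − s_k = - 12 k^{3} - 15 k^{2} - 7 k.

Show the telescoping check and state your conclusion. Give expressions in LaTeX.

s_(k+1) = k - 3*(k + 1)**4 + (k + 1)**3 + (k + 1)**2 - 3
s_(k+1) − s_k = k*(-12*k**2 - 15*k - 7)
(s_(k+1) − s_k) − t_k = 0

valid (s_(k+1) − s_k reduces to t_k)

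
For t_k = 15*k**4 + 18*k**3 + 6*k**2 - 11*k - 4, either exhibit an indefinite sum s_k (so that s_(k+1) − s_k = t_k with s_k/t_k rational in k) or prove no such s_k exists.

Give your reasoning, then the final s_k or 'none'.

s_k = k*(3*k**4 - 3*k**3 - 2*k**2 - 4*k + 2)

Ratio r(k) = (15*k**4 + 78*k**3 + 150*k**2 + 115*k + 24)/(15*k**4 + 18*k**3 + 6*k**2 - 11*k - 4).
Gosper form: A/B · C(k+1)/C(k) with A=1, B=1, C=k**4 + 6*k**3/5 + 2*k**2/5 - 11*k/15 - 4/15.
Need (1)·f(k+1) − (1)·f(k) = k**4 + 6*k**3/5 + 2*k**2/5 - 11*k/15 - 4/15.
deg f ≤ 5 (via 0,0,4).
Coefficient equations give f(k) = k*(3*k**4 - 3*k**3 - 2*k**2 - 4*k + 2)/15.
Then R = B(k−1)f/C = k*(3*k**4 - 3*k**3 - 2*k**2 - 4*k + 2)/(15*k**4 + 18*k**3 + 6*k**2 - 11*k - 4), so s_k = R(k)·t_k = k*(3*k**4 - 3*k**3 - 2*k**2 - 4*k + 2).
Δs = 15*k**4 + 18*k**3 + 6*k**2 - 11*k - 4, as required.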